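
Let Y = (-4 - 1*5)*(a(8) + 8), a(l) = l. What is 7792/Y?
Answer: -487/9 ≈ -54.111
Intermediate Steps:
Y = -144 (Y = (-4 - 1*5)*(8 + 8) = (-4 - 5)*16 = -9*16 = -144)
7792/Y = 7792/(-144) = 7792*(-1/144) = -487/9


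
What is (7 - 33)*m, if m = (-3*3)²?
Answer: -2106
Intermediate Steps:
m = 81 (m = (-9)² = 81)
(7 - 33)*m = (7 - 33)*81 = -26*81 = -2106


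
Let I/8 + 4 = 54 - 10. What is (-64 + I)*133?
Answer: 34048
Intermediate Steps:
I = 320 (I = -32 + 8*(54 - 10) = -32 + 8*44 = -32 + 352 = 320)
(-64 + I)*133 = (-64 + 320)*133 = 256*133 = 34048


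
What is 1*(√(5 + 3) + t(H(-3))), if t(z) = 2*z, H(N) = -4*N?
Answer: 24 + 2*√2 ≈ 26.828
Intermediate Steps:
1*(√(5 + 3) + t(H(-3))) = 1*(√(5 + 3) + 2*(-4*(-3))) = 1*(√8 + 2*12) = 1*(2*√2 + 24) = 1*(24 + 2*√2) = 24 + 2*√2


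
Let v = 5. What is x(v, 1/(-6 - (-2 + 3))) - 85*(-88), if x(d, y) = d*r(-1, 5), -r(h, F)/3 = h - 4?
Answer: 7555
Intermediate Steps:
r(h, F) = 12 - 3*h (r(h, F) = -3*(h - 4) = -3*(-4 + h) = 12 - 3*h)
x(d, y) = 15*d (x(d, y) = d*(12 - 3*(-1)) = d*(12 + 3) = d*15 = 15*d)
x(v, 1/(-6 - (-2 + 3))) - 85*(-88) = 15*5 - 85*(-88) = 75 + 7480 = 7555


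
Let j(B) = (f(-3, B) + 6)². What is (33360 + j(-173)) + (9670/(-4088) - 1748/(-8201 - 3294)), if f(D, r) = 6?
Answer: 41428979353/1236620 ≈ 33502.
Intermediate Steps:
j(B) = 144 (j(B) = (6 + 6)² = 12² = 144)
(33360 + j(-173)) + (9670/(-4088) - 1748/(-8201 - 3294)) = (33360 + 144) + (9670/(-4088) - 1748/(-8201 - 3294)) = 33504 + (9670*(-1/4088) - 1748/(-11495)) = 33504 + (-4835/2044 - 1748*(-1/11495)) = 33504 + (-4835/2044 + 92/605) = 33504 - 2737127/1236620 = 41428979353/1236620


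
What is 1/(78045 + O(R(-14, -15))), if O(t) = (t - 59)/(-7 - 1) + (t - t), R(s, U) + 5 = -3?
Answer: 8/624427 ≈ 1.2812e-5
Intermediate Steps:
R(s, U) = -8 (R(s, U) = -5 - 3 = -8)
O(t) = 59/8 - t/8 (O(t) = (-59 + t)/(-8) + 0 = (-59 + t)*(-1/8) + 0 = (59/8 - t/8) + 0 = 59/8 - t/8)
1/(78045 + O(R(-14, -15))) = 1/(78045 + (59/8 - 1/8*(-8))) = 1/(78045 + (59/8 + 1)) = 1/(78045 + 67/8) = 1/(624427/8) = 8/624427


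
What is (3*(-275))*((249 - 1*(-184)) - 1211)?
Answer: 641850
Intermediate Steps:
(3*(-275))*((249 - 1*(-184)) - 1211) = -825*((249 + 184) - 1211) = -825*(433 - 1211) = -825*(-778) = 641850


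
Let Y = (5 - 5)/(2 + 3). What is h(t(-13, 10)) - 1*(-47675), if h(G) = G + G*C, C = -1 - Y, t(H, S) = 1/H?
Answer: 47675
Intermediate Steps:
Y = 0 (Y = 0/5 = 0*(⅕) = 0)
C = -1 (C = -1 - 1*0 = -1 + 0 = -1)
h(G) = 0 (h(G) = G + G*(-1) = G - G = 0)
h(t(-13, 10)) - 1*(-47675) = 0 - 1*(-47675) = 0 + 47675 = 47675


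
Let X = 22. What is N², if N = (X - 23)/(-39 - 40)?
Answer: 1/6241 ≈ 0.00016023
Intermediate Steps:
N = 1/79 (N = (22 - 23)/(-39 - 40) = -1/(-79) = -1*(-1/79) = 1/79 ≈ 0.012658)
N² = (1/79)² = 1/6241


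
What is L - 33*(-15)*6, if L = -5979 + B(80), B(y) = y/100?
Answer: -15041/5 ≈ -3008.2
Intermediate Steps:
B(y) = y/100 (B(y) = y*(1/100) = y/100)
L = -29891/5 (L = -5979 + (1/100)*80 = -5979 + ⅘ = -29891/5 ≈ -5978.2)
L - 33*(-15)*6 = -29891/5 - 33*(-15)*6 = -29891/5 + 495*6 = -29891/5 + 2970 = -15041/5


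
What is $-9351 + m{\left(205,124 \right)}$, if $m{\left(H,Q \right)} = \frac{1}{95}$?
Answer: $- \frac{888344}{95} \approx -9351.0$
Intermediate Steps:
$m{\left(H,Q \right)} = \frac{1}{95}$
$-9351 + m{\left(205,124 \right)} = -9351 + \frac{1}{95} = - \frac{888344}{95}$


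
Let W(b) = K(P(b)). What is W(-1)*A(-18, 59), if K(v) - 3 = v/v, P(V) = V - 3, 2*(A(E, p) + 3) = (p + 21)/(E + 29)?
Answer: 28/11 ≈ 2.5455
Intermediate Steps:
A(E, p) = -3 + (21 + p)/(2*(29 + E)) (A(E, p) = -3 + ((p + 21)/(E + 29))/2 = -3 + ((21 + p)/(29 + E))/2 = -3 + (21 + p)/(2*(29 + E)))
P(V) = -3 + V
K(v) = 4 (K(v) = 3 + v/v = 3 + 1 = 4)
W(b) = 4
W(-1)*A(-18, 59) = 4*((-153 + 59 - 6*(-18))/(2*(29 - 18))) = 4*((½)*(-153 + 59 + 108)/11) = 4*((½)*(1/11)*14) = 4*(7/11) = 28/11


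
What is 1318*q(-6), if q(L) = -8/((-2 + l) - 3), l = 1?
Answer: 2636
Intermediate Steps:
q(L) = 2 (q(L) = -8/((-2 + 1) - 3) = -8/(-1 - 3) = -8/(-4) = -8*(-1/4) = 2)
1318*q(-6) = 1318*2 = 2636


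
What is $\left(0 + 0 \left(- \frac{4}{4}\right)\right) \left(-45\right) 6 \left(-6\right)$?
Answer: $0$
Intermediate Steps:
$\left(0 + 0 \left(- \frac{4}{4}\right)\right) \left(-45\right) 6 \left(-6\right) = \left(0 + 0 \left(\left(-4\right) \frac{1}{4}\right)\right) \left(-45\right) \left(-36\right) = \left(0 + 0 \left(-1\right)\right) \left(-45\right) \left(-36\right) = \left(0 + 0\right) \left(-45\right) \left(-36\right) = 0 \left(-45\right) \left(-36\right) = 0 \left(-36\right) = 0$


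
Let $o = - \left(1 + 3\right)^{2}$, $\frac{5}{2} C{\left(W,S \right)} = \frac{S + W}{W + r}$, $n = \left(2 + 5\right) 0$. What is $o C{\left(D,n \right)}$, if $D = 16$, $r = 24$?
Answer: $- \frac{64}{25} \approx -2.56$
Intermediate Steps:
$n = 0$ ($n = 7 \cdot 0 = 0$)
$C{\left(W,S \right)} = \frac{2 \left(S + W\right)}{5 \left(24 + W\right)}$ ($C{\left(W,S \right)} = \frac{2 \frac{S + W}{W + 24}}{5} = \frac{2 \frac{S + W}{24 + W}}{5} = \frac{2 \left(S + W\right)}{5 \left(24 + W\right)}$)
$o = -16$ ($o = - 4^{2} = \left(-1\right) 16 = -16$)
$o C{\left(D,n \right)} = - 16 \frac{2 \left(0 + 16\right)}{5 \left(24 + 16\right)} = - 16 \cdot \frac{2}{5} \cdot \frac{1}{40} \cdot 16 = \left(-16\right) \frac{4}{25} = - \frac{64}{25}$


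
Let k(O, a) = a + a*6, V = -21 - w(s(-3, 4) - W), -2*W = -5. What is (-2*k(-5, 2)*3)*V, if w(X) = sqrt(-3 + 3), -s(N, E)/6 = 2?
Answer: 1764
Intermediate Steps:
W = 5/2 (W = -1/2*(-5) = 5/2 ≈ 2.5000)
s(N, E) = -12 (s(N, E) = -6*2 = -12)
w(X) = 0 (w(X) = sqrt(0) = 0)
V = -21 (V = -21 - 1*0 = -21 + 0 = -21)
k(O, a) = 7*a (k(O, a) = a + 6*a = 7*a)
(-2*k(-5, 2)*3)*V = (-14*2*3)*(-21) = (-2*14*3)*(-21) = -28*3*(-21) = -84*(-21) = 1764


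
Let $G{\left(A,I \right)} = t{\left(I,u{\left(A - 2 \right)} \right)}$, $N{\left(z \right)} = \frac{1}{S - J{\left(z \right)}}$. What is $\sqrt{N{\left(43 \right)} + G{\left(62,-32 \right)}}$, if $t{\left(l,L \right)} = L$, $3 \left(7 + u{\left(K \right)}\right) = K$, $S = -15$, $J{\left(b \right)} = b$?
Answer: $\frac{\sqrt{43674}}{58} \approx 3.6032$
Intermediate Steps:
$u{\left(K \right)} = -7 + \frac{K}{3}$
$N{\left(z \right)} = \frac{1}{-15 - z}$
$G{\left(A,I \right)} = - \frac{23}{3} + \frac{A}{3}$ ($G{\left(A,I \right)} = -7 + \frac{A - 2}{3} = -7 + \frac{-2 + A}{3} = -7 + \left(- \frac{2}{3} + \frac{A}{3}\right) = - \frac{23}{3} + \frac{A}{3}$)
$\sqrt{N{\left(43 \right)} + G{\left(62,-32 \right)}} = \sqrt{- \frac{1}{15 + 43} + \left(- \frac{23}{3} + \frac{1}{3} \cdot 62\right)} = \sqrt{- \frac{1}{58} + \left(- \frac{23}{3} + \frac{62}{3}\right)} = \sqrt{\left(-1\right) \frac{1}{58} + 13} = \sqrt{- \frac{1}{58} + 13} = \sqrt{\frac{753}{58}} = \frac{\sqrt{43674}}{58}$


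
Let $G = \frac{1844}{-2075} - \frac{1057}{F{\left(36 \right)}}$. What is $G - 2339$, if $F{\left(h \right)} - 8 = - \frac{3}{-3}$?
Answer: $- \frac{45890696}{18675} \approx -2457.3$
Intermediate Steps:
$F{\left(h \right)} = 9$ ($F{\left(h \right)} = 8 - \frac{3}{-3} = 8 - -1 = 8 + 1 = 9$)
$G = - \frac{2209871}{18675}$ ($G = \frac{1844}{-2075} - \frac{1057}{9} = 1844 \left(- \frac{1}{2075}\right) - \frac{1057}{9} = - \frac{1844}{2075} - \frac{1057}{9} = - \frac{2209871}{18675} \approx -118.33$)
$G - 2339 = - \frac{2209871}{18675} - 2339 = - \frac{45890696}{18675}$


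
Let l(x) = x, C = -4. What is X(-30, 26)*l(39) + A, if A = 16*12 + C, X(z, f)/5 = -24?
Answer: -4492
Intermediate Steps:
X(z, f) = -120 (X(z, f) = 5*(-24) = -120)
A = 188 (A = 16*12 - 4 = 192 - 4 = 188)
X(-30, 26)*l(39) + A = -120*39 + 188 = -4680 + 188 = -4492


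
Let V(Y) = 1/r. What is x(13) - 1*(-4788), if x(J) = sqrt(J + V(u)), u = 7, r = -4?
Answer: 4788 + sqrt(51)/2 ≈ 4791.6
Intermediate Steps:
V(Y) = -1/4 (V(Y) = 1/(-4) = -1/4)
x(J) = sqrt(-1/4 + J) (x(J) = sqrt(J - 1/4) = sqrt(-1/4 + J))
x(13) - 1*(-4788) = sqrt(-1 + 4*13)/2 - 1*(-4788) = sqrt(-1 + 52)/2 + 4788 = sqrt(51)/2 + 4788 = 4788 + sqrt(51)/2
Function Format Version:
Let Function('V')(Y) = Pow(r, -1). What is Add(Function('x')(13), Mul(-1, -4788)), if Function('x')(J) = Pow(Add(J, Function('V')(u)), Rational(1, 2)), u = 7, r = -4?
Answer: Add(4788, Mul(Rational(1, 2), Pow(51, Rational(1, 2)))) ≈ 4791.6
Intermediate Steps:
Function('V')(Y) = Rational(-1, 4) (Function('V')(Y) = Pow(-4, -1) = Rational(-1, 4))
Function('x')(J) = Pow(Add(Rational(-1, 4), J), Rational(1, 2)) (Function('x')(J) = Pow(Add(J, Rational(-1, 4)), Rational(1, 2)) = Pow(Add(Rational(-1, 4), J), Rational(1, 2)))
Add(Function('x')(13), Mul(-1, -4788)) = Add(Mul(Rational(1, 2), Pow(Add(-1, Mul(4, 13)), Rational(1, 2))), Mul(-1, -4788)) = Add(Mul(Rational(1, 2), Pow(Add(-1, 52), Rational(1, 2))), 4788) = Add(Mul(Rational(1, 2), Pow(51, Rational(1, 2))), 4788) = Add(4788, Mul(Rational(1, 2), Pow(51, Rational(1, 2))))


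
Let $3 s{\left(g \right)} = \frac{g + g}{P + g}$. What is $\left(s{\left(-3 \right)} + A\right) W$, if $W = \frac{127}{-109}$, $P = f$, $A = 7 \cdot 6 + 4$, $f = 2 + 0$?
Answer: $- \frac{6096}{109} \approx -55.927$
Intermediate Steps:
$f = 2$
$A = 46$ ($A = 42 + 4 = 46$)
$P = 2$
$W = - \frac{127}{109}$ ($W = 127 \left(- \frac{1}{109}\right) = - \frac{127}{109} \approx -1.1651$)
$s{\left(g \right)} = \frac{2 g}{3 \left(2 + g\right)}$ ($s{\left(g \right)} = \frac{\left(g + g\right) \frac{1}{2 + g}}{3} = \frac{2 g \frac{1}{2 + g}}{3} = \frac{2 g}{3 \left(2 + g\right)}$)
$\left(s{\left(-3 \right)} + A\right) W = \left(\frac{2}{3} \left(-3\right) \frac{1}{2 - 3} + 46\right) \left(- \frac{127}{109}\right) = \left(\frac{2}{3} \left(-3\right) \frac{1}{-1} + 46\right) \left(- \frac{127}{109}\right) = \left(\frac{2}{3} \left(-3\right) \left(-1\right) + 46\right) \left(- \frac{127}{109}\right) = \left(2 + 46\right) \left(- \frac{127}{109}\right) = 48 \left(- \frac{127}{109}\right) = - \frac{6096}{109}$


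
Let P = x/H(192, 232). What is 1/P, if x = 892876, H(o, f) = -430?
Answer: -215/446438 ≈ -0.00048159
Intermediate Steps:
P = -446438/215 (P = 892876/(-430) = 892876*(-1/430) = -446438/215 ≈ -2076.5)
1/P = 1/(-446438/215) = -215/446438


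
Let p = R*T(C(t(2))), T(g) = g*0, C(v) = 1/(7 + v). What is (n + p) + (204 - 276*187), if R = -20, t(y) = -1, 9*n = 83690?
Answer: -378982/9 ≈ -42109.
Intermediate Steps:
n = 83690/9 (n = (⅑)*83690 = 83690/9 ≈ 9298.9)
T(g) = 0
p = 0 (p = -20*0 = 0)
(n + p) + (204 - 276*187) = (83690/9 + 0) + (204 - 276*187) = 83690/9 + (204 - 51612) = 83690/9 - 51408 = -378982/9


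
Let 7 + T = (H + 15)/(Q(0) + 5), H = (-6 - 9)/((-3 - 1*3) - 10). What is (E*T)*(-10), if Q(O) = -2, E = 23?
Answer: 3105/8 ≈ 388.13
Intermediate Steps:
H = 15/16 (H = -15/((-3 - 3) - 10) = -15/(-6 - 10) = -15/(-16) = -15*(-1/16) = 15/16 ≈ 0.93750)
T = -27/16 (T = -7 + (15/16 + 15)/(-2 + 5) = -7 + (255/16)/3 = -7 + (255/16)*(⅓) = -7 + 85/16 = -27/16 ≈ -1.6875)
(E*T)*(-10) = (23*(-27/16))*(-10) = -621/16*(-10) = 3105/8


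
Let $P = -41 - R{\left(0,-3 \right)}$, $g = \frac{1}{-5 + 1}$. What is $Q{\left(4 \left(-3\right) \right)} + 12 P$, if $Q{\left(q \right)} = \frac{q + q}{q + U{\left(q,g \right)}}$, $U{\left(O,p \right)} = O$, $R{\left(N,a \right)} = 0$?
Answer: $-491$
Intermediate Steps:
$g = - \frac{1}{4}$ ($g = \frac{1}{-4} = - \frac{1}{4} \approx -0.25$)
$Q{\left(q \right)} = 1$ ($Q{\left(q \right)} = \frac{q + q}{q + q} = \frac{2 q}{2 q} = 2 q \frac{1}{2 q} = 1$)
$P = -41$ ($P = -41 - 0 = -41 + 0 = -41$)
$Q{\left(4 \left(-3\right) \right)} + 12 P = 1 + 12 \left(-41\right) = 1 - 492 = -491$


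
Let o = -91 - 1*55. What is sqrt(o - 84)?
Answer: I*sqrt(230) ≈ 15.166*I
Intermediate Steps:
o = -146 (o = -91 - 55 = -146)
sqrt(o - 84) = sqrt(-146 - 84) = sqrt(-230) = I*sqrt(230)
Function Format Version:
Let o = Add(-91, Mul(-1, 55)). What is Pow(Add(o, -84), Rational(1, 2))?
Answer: Mul(I, Pow(230, Rational(1, 2))) ≈ Mul(15.166, I)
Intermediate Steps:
o = -146 (o = Add(-91, -55) = -146)
Pow(Add(o, -84), Rational(1, 2)) = Pow(Add(-146, -84), Rational(1, 2)) = Pow(-230, Rational(1, 2)) = Mul(I, Pow(230, Rational(1, 2)))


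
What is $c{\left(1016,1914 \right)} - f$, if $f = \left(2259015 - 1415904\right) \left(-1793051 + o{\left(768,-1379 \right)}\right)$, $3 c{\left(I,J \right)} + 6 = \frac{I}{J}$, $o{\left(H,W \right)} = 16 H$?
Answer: $\frac{4310464488367369}{2871} \approx 1.5014 \cdot 10^{12}$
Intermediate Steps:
$c{\left(I,J \right)} = -2 + \frac{I}{3 J}$ ($c{\left(I,J \right)} = -2 + \frac{I \frac{1}{J}}{3} = -2 + \frac{I}{3 J}$)
$f = -1501380873693$ ($f = \left(2259015 - 1415904\right) \left(-1793051 + 16 \cdot 768\right) = \left(2259015 - 1415904\right) \left(-1793051 + 12288\right) = 843111 \left(-1780763\right) = -1501380873693$)
$c{\left(1016,1914 \right)} - f = \left(-2 + \frac{1}{3} \cdot 1016 \cdot \frac{1}{1914}\right) - -1501380873693 = \left(-2 + \frac{1}{3} \cdot 1016 \cdot \frac{1}{1914}\right) + 1501380873693 = \left(-2 + \frac{508}{2871}\right) + 1501380873693 = - \frac{5234}{2871} + 1501380873693 = \frac{4310464488367369}{2871}$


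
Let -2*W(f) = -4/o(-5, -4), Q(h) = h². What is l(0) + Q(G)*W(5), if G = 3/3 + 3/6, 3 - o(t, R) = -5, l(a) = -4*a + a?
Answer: 9/16 ≈ 0.56250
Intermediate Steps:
l(a) = -3*a
o(t, R) = 8 (o(t, R) = 3 - 1*(-5) = 3 + 5 = 8)
G = 3/2 (G = 3*(⅓) + 3*(⅙) = 1 + ½ = 3/2 ≈ 1.5000)
W(f) = ¼ (W(f) = -(-2)/8 = -½*(-½) = ¼)
l(0) + Q(G)*W(5) = -3*0 + (3/2)²*(¼) = 0 + (9/4)*(¼) = 0 + 9/16 = 9/16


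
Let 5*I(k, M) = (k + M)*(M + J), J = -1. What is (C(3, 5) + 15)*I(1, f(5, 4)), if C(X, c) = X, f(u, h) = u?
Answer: 432/5 ≈ 86.400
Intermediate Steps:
I(k, M) = (-1 + M)*(M + k)/5 (I(k, M) = ((k + M)*(M - 1))/5 = ((M + k)*(-1 + M))/5 = ((-1 + M)*(M + k))/5 = (-1 + M)*(M + k)/5)
(C(3, 5) + 15)*I(1, f(5, 4)) = (3 + 15)*(-1/5*5 - 1/5*1 + (1/5)*5**2 + (1/5)*5*1) = 18*(-1 - 1/5 + (1/5)*25 + 1) = 18*(-1 - 1/5 + 5 + 1) = 18*(24/5) = 432/5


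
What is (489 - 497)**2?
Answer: 64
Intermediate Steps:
(489 - 497)**2 = (-8)**2 = 64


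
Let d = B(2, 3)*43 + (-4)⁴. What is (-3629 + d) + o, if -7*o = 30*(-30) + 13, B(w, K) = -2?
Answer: -23326/7 ≈ -3332.3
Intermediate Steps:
d = 170 (d = -2*43 + (-4)⁴ = -86 + 256 = 170)
o = 887/7 (o = -(30*(-30) + 13)/7 = -(-900 + 13)/7 = -⅐*(-887) = 887/7 ≈ 126.71)
(-3629 + d) + o = (-3629 + 170) + 887/7 = -3459 + 887/7 = -23326/7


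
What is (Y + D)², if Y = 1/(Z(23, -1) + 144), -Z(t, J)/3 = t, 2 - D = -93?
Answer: 50779876/5625 ≈ 9027.5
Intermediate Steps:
D = 95 (D = 2 - 1*(-93) = 2 + 93 = 95)
Z(t, J) = -3*t
Y = 1/75 (Y = 1/(-3*23 + 144) = 1/(-69 + 144) = 1/75 ≈ 0.013333)
(Y + D)² = (1/75 + 95)² = (7126/75)² = 50779876/5625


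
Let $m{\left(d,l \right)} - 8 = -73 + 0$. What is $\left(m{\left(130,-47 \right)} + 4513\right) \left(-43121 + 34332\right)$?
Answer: $-39093472$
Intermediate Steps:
$m{\left(d,l \right)} = -65$ ($m{\left(d,l \right)} = 8 + \left(-73 + 0\right) = 8 - 73 = -65$)
$\left(m{\left(130,-47 \right)} + 4513\right) \left(-43121 + 34332\right) = \left(-65 + 4513\right) \left(-43121 + 34332\right) = 4448 \left(-8789\right) = -39093472$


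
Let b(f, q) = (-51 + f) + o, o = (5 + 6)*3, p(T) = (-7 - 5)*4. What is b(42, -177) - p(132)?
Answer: 72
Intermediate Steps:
p(T) = -48 (p(T) = -12*4 = -48)
o = 33 (o = 11*3 = 33)
b(f, q) = -18 + f (b(f, q) = (-51 + f) + 33 = -18 + f)
b(42, -177) - p(132) = (-18 + 42) - 1*(-48) = 24 + 48 = 72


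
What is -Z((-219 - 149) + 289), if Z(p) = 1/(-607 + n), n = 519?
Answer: 1/88 ≈ 0.011364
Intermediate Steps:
Z(p) = -1/88 (Z(p) = 1/(-607 + 519) = 1/(-88) = -1/88)
-Z((-219 - 149) + 289) = -1*(-1/88) = 1/88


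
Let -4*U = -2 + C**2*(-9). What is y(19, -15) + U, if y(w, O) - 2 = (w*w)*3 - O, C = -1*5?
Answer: 4627/4 ≈ 1156.8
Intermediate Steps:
C = -5
U = 227/4 (U = -(-2 + (-5)**2*(-9))/4 = -(-2 + 25*(-9))/4 = -(-2 - 225)/4 = -1/4*(-227) = 227/4 ≈ 56.750)
y(w, O) = 2 - O + 3*w**2 (y(w, O) = 2 + ((w*w)*3 - O) = 2 + (w**2*3 - O) = 2 + (3*w**2 - O) = 2 + (-O + 3*w**2) = 2 - O + 3*w**2)
y(19, -15) + U = (2 - 1*(-15) + 3*19**2) + 227/4 = (2 + 15 + 3*361) + 227/4 = (2 + 15 + 1083) + 227/4 = 1100 + 227/4 = 4627/4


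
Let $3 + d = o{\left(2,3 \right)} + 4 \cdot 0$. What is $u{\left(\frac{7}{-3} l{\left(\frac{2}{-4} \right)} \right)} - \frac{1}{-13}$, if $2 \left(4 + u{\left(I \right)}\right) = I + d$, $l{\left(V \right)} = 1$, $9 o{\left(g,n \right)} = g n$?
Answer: $- \frac{244}{39} \approx -6.2564$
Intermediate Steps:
$o{\left(g,n \right)} = \frac{g n}{9}$
$d = - \frac{7}{3}$ ($d = -3 + \left(\frac{1}{9} \cdot 2 \cdot 3 + 4 \cdot 0\right) = -3 + \left(\frac{2}{3} + 0\right) = -3 + \frac{2}{3} = - \frac{7}{3} \approx -2.3333$)
$u{\left(I \right)} = - \frac{31}{6} + \frac{I}{2}$ ($u{\left(I \right)} = -4 + \frac{I - \frac{7}{3}}{2} = -4 + \frac{- \frac{7}{3} + I}{2} = -4 + \left(- \frac{7}{6} + \frac{I}{2}\right) = - \frac{31}{6} + \frac{I}{2}$)
$u{\left(\frac{7}{-3} l{\left(\frac{2}{-4} \right)} \right)} - \frac{1}{-13} = \left(- \frac{31}{6} + \frac{\frac{7}{-3} \cdot 1}{2}\right) - \frac{1}{-13} = \left(- \frac{31}{6} + \frac{7 \left(- \frac{1}{3}\right) 1}{2}\right) - - \frac{1}{13} = \left(- \frac{31}{6} + \frac{\left(- \frac{7}{3}\right) 1}{2}\right) + \frac{1}{13} = \left(- \frac{31}{6} + \frac{1}{2} \left(- \frac{7}{3}\right)\right) + \frac{1}{13} = \left(- \frac{31}{6} - \frac{7}{6}\right) + \frac{1}{13} = - \frac{19}{3} + \frac{1}{13} = - \frac{244}{39}$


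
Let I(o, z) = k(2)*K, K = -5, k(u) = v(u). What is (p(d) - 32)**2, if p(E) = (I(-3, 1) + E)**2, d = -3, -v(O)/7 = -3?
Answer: 135303424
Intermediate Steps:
v(O) = 21 (v(O) = -7*(-3) = 21)
k(u) = 21
I(o, z) = -105 (I(o, z) = 21*(-5) = -105)
p(E) = (-105 + E)**2
(p(d) - 32)**2 = ((-105 - 3)**2 - 32)**2 = ((-108)**2 - 32)**2 = (11664 - 32)**2 = 11632**2 = 135303424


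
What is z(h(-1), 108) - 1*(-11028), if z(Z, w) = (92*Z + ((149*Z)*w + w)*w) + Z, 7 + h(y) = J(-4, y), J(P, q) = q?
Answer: -13881540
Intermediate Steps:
h(y) = -7 + y
z(Z, w) = 93*Z + w*(w + 149*Z*w) (z(Z, w) = (92*Z + (149*Z*w + w)*w) + Z = (92*Z + (w + 149*Z*w)*w) + Z = (92*Z + w*(w + 149*Z*w)) + Z = 93*Z + w*(w + 149*Z*w))
z(h(-1), 108) - 1*(-11028) = (108² + 93*(-7 - 1) + 149*(-7 - 1)*108²) - 1*(-11028) = (11664 + 93*(-8) + 149*(-8)*11664) + 11028 = (11664 - 744 - 13903488) + 11028 = -13892568 + 11028 = -13881540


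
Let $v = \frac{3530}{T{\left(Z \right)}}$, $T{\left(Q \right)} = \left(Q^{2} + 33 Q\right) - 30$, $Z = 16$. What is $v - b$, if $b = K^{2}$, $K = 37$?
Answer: $- \frac{514348}{377} \approx -1364.3$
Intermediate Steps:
$T{\left(Q \right)} = -30 + Q^{2} + 33 Q$
$b = 1369$ ($b = 37^{2} = 1369$)
$v = \frac{1765}{377}$ ($v = \frac{3530}{-30 + 16^{2} + 33 \cdot 16} = \frac{3530}{-30 + 256 + 528} = \frac{3530}{754} = 3530 \cdot \frac{1}{754} = \frac{1765}{377} \approx 4.6817$)
$v - b = \frac{1765}{377} - 1369 = - \frac{514348}{377}$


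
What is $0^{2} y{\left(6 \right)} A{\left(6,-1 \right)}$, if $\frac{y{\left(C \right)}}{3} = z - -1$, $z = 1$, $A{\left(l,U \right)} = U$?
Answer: $0$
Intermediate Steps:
$y{\left(C \right)} = 6$ ($y{\left(C \right)} = 3 \left(1 - -1\right) = 3 \left(1 + 1\right) = 3 \cdot 2 = 6$)
$0^{2} y{\left(6 \right)} A{\left(6,-1 \right)} = 0^{2} \cdot 6 \left(-1\right) = 0 \cdot 6 \left(-1\right) = 0 \left(-1\right) = 0$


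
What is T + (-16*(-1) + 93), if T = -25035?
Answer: -24926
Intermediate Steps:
T + (-16*(-1) + 93) = -25035 + (-16*(-1) + 93) = -25035 + (16 + 93) = -25035 + 109 = -24926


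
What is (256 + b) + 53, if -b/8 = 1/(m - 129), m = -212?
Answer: 105377/341 ≈ 309.02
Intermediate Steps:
b = 8/341 (b = -8/(-212 - 129) = -8/(-341) = -8*(-1/341) = 8/341 ≈ 0.023460)
(256 + b) + 53 = (256 + 8/341) + 53 = 87304/341 + 53 = 105377/341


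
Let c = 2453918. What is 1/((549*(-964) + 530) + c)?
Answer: 1/1925212 ≈ 5.1942e-7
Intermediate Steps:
1/((549*(-964) + 530) + c) = 1/((549*(-964) + 530) + 2453918) = 1/((-529236 + 530) + 2453918) = 1/(-528706 + 2453918) = 1/1925212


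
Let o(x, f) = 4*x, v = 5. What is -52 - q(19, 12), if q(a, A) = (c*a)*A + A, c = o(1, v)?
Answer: -976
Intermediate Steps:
c = 4 (c = 4*1 = 4)
q(a, A) = A + 4*A*a (q(a, A) = (4*a)*A + A = 4*A*a + A = A + 4*A*a)
-52 - q(19, 12) = -52 - 12*(1 + 4*19) = -52 - 12*(1 + 76) = -52 - 12*77 = -52 - 1*924 = -52 - 924 = -976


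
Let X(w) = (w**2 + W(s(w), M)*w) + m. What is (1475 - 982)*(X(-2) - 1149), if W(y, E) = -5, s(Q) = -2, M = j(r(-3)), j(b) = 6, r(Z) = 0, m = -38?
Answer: -578289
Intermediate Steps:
M = 6
X(w) = -38 + w**2 - 5*w (X(w) = (w**2 - 5*w) - 38 = -38 + w**2 - 5*w)
(1475 - 982)*(X(-2) - 1149) = (1475 - 982)*((-38 + (-2)**2 - 5*(-2)) - 1149) = 493*((-38 + 4 + 10) - 1149) = 493*(-24 - 1149) = 493*(-1173) = -578289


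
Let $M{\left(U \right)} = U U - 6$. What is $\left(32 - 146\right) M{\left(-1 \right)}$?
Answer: $570$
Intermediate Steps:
$M{\left(U \right)} = -6 + U^{2}$ ($M{\left(U \right)} = U^{2} - 6 = -6 + U^{2}$)
$\left(32 - 146\right) M{\left(-1 \right)} = \left(32 - 146\right) \left(-6 + \left(-1\right)^{2}\right) = - 114 \left(-6 + 1\right) = \left(-114\right) \left(-5\right) = 570$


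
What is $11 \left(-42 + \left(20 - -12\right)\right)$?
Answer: $-110$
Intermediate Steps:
$11 \left(-42 + \left(20 - -12\right)\right) = 11 \left(-42 + \left(20 + 12\right)\right) = 11 \left(-42 + 32\right) = 11 \left(-10\right) = -110$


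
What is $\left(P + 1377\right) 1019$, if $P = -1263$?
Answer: $116166$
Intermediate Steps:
$\left(P + 1377\right) 1019 = \left(-1263 + 1377\right) 1019 = 114 \cdot 1019 = 116166$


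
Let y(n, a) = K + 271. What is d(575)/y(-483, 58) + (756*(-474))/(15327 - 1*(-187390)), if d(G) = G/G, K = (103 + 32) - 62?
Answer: -123067619/69734648 ≈ -1.7648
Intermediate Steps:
K = 73 (K = 135 - 62 = 73)
y(n, a) = 344 (y(n, a) = 73 + 271 = 344)
d(G) = 1
d(575)/y(-483, 58) + (756*(-474))/(15327 - 1*(-187390)) = 1/344 + (756*(-474))/(15327 - 1*(-187390)) = 1*(1/344) - 358344/(15327 + 187390) = 1/344 - 358344/202717 = -123067619/69734648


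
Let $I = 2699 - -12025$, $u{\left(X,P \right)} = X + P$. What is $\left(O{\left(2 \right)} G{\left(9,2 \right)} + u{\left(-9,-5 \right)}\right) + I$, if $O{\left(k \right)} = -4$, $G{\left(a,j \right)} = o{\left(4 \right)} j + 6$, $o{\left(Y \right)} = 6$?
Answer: $14638$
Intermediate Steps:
$u{\left(X,P \right)} = P + X$
$G{\left(a,j \right)} = 6 + 6 j$ ($G{\left(a,j \right)} = 6 j + 6 = 6 + 6 j$)
$I = 14724$ ($I = 2699 + 12025 = 14724$)
$\left(O{\left(2 \right)} G{\left(9,2 \right)} + u{\left(-9,-5 \right)}\right) + I = \left(- 4 \left(6 + 6 \cdot 2\right) - 14\right) + 14724 = \left(- 4 \left(6 + 12\right) - 14\right) + 14724 = \left(\left(-4\right) 18 - 14\right) + 14724 = \left(-72 - 14\right) + 14724 = -86 + 14724 = 14638$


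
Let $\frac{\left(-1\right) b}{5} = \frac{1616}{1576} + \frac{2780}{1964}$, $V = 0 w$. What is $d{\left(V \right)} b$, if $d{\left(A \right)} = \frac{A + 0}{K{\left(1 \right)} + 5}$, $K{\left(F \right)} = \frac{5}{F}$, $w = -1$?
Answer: $0$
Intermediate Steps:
$V = 0$ ($V = 0 \left(-1\right) = 0$)
$d{\left(A \right)} = \frac{A}{10}$ ($d{\left(A \right)} = \frac{A + 0}{\frac{5}{1} + 5} = \frac{A}{5 \cdot 1 + 5} = \frac{A}{5 + 5} = \frac{A}{10}$)
$b = - \frac{1180485}{96727}$ ($b = - 5 \left(\frac{1616}{1576} + \frac{2780}{1964}\right) = - 5 \left(1616 \cdot \frac{1}{1576} + 2780 \cdot \frac{1}{1964}\right) = - 5 \left(\frac{202}{197} + \frac{695}{491}\right) = \left(-5\right) \frac{236097}{96727} = - \frac{1180485}{96727} \approx -12.204$)
$d{\left(V \right)} b = \frac{1}{10} \cdot 0 \left(- \frac{1180485}{96727}\right) = 0 \left(- \frac{1180485}{96727}\right) = 0$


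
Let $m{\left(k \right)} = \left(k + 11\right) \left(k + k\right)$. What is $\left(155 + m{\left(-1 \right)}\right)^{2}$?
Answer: $18225$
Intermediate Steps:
$m{\left(k \right)} = 2 k \left(11 + k\right)$ ($m{\left(k \right)} = \left(11 + k\right) 2 k = 2 k \left(11 + k\right)$)
$\left(155 + m{\left(-1 \right)}\right)^{2} = \left(155 + 2 \left(-1\right) \left(11 - 1\right)\right)^{2} = \left(155 + 2 \left(-1\right) 10\right)^{2} = \left(155 - 20\right)^{2} = 135^{2} = 18225$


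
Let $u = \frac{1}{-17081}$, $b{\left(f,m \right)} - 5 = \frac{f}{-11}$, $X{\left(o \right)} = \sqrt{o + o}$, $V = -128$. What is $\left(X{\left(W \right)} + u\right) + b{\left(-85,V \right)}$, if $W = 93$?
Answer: $\frac{2391329}{187891} + \sqrt{186} \approx 26.365$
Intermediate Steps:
$X{\left(o \right)} = \sqrt{2} \sqrt{o}$ ($X{\left(o \right)} = \sqrt{2 o} = \sqrt{2} \sqrt{o}$)
$b{\left(f,m \right)} = 5 - \frac{f}{11}$ ($b{\left(f,m \right)} = 5 + \frac{f}{-11} = 5 + f \left(- \frac{1}{11}\right) = 5 - \frac{f}{11}$)
$u = - \frac{1}{17081} \approx -5.8545 \cdot 10^{-5}$
$\left(X{\left(W \right)} + u\right) + b{\left(-85,V \right)} = \left(\sqrt{2} \sqrt{93} - \frac{1}{17081}\right) + \left(5 - - \frac{85}{11}\right) = \left(\sqrt{186} - \frac{1}{17081}\right) + \left(5 + \frac{85}{11}\right) = \left(- \frac{1}{17081} + \sqrt{186}\right) + \frac{140}{11} = \frac{2391329}{187891} + \sqrt{186}$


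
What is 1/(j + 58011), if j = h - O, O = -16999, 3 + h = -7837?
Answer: 1/67170 ≈ 1.4888e-5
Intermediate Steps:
h = -7840 (h = -3 - 7837 = -7840)
j = 9159 (j = -7840 - 1*(-16999) = -7840 + 16999 = 9159)
1/(j + 58011) = 1/(9159 + 58011) = 1/67170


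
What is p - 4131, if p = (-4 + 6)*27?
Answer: -4077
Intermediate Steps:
p = 54 (p = 2*27 = 54)
p - 4131 = 54 - 4131 = -4077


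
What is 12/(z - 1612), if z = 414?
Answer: -6/599 ≈ -0.010017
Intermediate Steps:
12/(z - 1612) = 12/(414 - 1612) = 12/(-1198) = -1/1198*12 = -6/599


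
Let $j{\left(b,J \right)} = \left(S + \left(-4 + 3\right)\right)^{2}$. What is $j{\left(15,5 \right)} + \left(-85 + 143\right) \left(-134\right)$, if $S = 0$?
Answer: $-7771$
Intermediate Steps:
$j{\left(b,J \right)} = 1$ ($j{\left(b,J \right)} = \left(0 + \left(-4 + 3\right)\right)^{2} = \left(0 - 1\right)^{2} = \left(-1\right)^{2} = 1$)
$j{\left(15,5 \right)} + \left(-85 + 143\right) \left(-134\right) = 1 + \left(-85 + 143\right) \left(-134\right) = 1 + 58 \left(-134\right) = 1 - 7772 = -7771$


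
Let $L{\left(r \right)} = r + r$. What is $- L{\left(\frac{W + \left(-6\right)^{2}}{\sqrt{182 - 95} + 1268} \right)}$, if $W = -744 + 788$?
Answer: $- \frac{202880}{1607737} + \frac{160 \sqrt{87}}{1607737} \approx -0.12526$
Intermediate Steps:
$W = 44$
$L{\left(r \right)} = 2 r$
$- L{\left(\frac{W + \left(-6\right)^{2}}{\sqrt{182 - 95} + 1268} \right)} = - 2 \frac{44 + \left(-6\right)^{2}}{\sqrt{182 - 95} + 1268} = - 2 \frac{44 + 36}{\sqrt{87} + 1268} = - 2 \frac{80}{1268 + \sqrt{87}} = - \frac{160}{1268 + \sqrt{87}}$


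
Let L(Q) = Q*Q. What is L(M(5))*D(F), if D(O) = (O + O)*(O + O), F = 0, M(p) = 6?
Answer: 0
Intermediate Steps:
L(Q) = Q²
D(O) = 4*O² (D(O) = (2*O)*(2*O) = 4*O²)
L(M(5))*D(F) = 6²*(4*0²) = 36*(4*0) = 36*0 = 0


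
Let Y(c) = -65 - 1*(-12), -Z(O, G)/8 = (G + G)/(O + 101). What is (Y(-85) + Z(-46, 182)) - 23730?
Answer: -1310977/55 ≈ -23836.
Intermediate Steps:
Z(O, G) = -16*G/(101 + O) (Z(O, G) = -8*(G + G)/(O + 101) = -8*2*G/(101 + O) = -16*G/(101 + O))
Y(c) = -53 (Y(c) = -65 + 12 = -53)
(Y(-85) + Z(-46, 182)) - 23730 = (-53 - 16*182/(101 - 46)) - 23730 = (-53 - 16*182/55) - 23730 = (-53 - 16*182*1/55) - 23730 = (-53 - 2912/55) - 23730 = -5827/55 - 23730 = -1310977/55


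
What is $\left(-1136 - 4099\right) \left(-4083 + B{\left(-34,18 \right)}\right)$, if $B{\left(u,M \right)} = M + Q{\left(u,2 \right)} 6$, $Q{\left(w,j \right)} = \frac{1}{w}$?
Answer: $\frac{361780380}{17} \approx 2.1281 \cdot 10^{7}$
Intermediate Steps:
$B{\left(u,M \right)} = M + \frac{6}{u}$ ($B{\left(u,M \right)} = M + \frac{1}{u} 6 = M + \frac{6}{u}$)
$\left(-1136 - 4099\right) \left(-4083 + B{\left(-34,18 \right)}\right) = \left(-1136 - 4099\right) \left(-4083 + \left(18 + \frac{6}{-34}\right)\right) = - 5235 \left(-4083 + \left(18 + 6 \left(- \frac{1}{34}\right)\right)\right) = - 5235 \left(-4083 + \left(18 - \frac{3}{17}\right)\right) = - 5235 \left(-4083 + \frac{303}{17}\right) = \left(-5235\right) \left(- \frac{69108}{17}\right) = \frac{361780380}{17}$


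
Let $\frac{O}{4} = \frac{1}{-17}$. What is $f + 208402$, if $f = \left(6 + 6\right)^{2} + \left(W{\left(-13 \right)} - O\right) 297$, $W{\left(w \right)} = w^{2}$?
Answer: $\frac{4399751}{17} \approx 2.5881 \cdot 10^{5}$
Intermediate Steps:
$O = - \frac{4}{17}$ ($O = \frac{4}{-17} = 4 \left(- \frac{1}{17}\right) = - \frac{4}{17} \approx -0.23529$)
$f = \frac{856917}{17}$ ($f = \left(6 + 6\right)^{2} + \left(\left(-13\right)^{2} - - \frac{4}{17}\right) 297 = 12^{2} + \left(169 + \frac{4}{17}\right) 297 = 144 + \frac{2877}{17} \cdot 297 = 144 + \frac{854469}{17} = \frac{856917}{17} \approx 50407.0$)
$f + 208402 = \frac{856917}{17} + 208402 = \frac{4399751}{17}$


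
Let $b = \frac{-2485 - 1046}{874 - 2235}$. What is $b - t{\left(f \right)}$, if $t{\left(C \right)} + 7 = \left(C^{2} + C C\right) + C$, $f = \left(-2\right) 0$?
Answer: $\frac{13058}{1361} \approx 9.5944$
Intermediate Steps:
$f = 0$
$t{\left(C \right)} = -7 + C + 2 C^{2}$ ($t{\left(C \right)} = -7 + \left(\left(C^{2} + C C\right) + C\right) = -7 + \left(\left(C^{2} + C^{2}\right) + C\right) = -7 + \left(2 C^{2} + C\right) = -7 + \left(C + 2 C^{2}\right) = -7 + C + 2 C^{2}$)
$b = \frac{3531}{1361}$ ($b = - \frac{3531}{-1361} = \left(-3531\right) \left(- \frac{1}{1361}\right) = \frac{3531}{1361} \approx 2.5944$)
$b - t{\left(f \right)} = \frac{3531}{1361} - \left(-7 + 0 + 2 \cdot 0^{2}\right) = \frac{3531}{1361} - \left(-7 + 0 + 2 \cdot 0\right) = \frac{3531}{1361} - \left(-7 + 0 + 0\right) = \frac{3531}{1361} - -7 = \frac{3531}{1361} + 7 = \frac{13058}{1361}$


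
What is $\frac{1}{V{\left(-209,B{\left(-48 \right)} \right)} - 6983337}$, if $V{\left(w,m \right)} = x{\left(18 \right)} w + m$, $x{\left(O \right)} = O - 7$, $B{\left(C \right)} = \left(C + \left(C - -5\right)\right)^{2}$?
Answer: $- \frac{1}{6977355} \approx -1.4332 \cdot 10^{-7}$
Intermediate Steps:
$B{\left(C \right)} = \left(5 + 2 C\right)^{2}$ ($B{\left(C \right)} = \left(C + \left(C + 5\right)\right)^{2} = \left(C + \left(5 + C\right)\right)^{2} = \left(5 + 2 C\right)^{2}$)
$x{\left(O \right)} = -7 + O$
$V{\left(w,m \right)} = m + 11 w$ ($V{\left(w,m \right)} = \left(-7 + 18\right) w + m = 11 w + m = m + 11 w$)
$\frac{1}{V{\left(-209,B{\left(-48 \right)} \right)} - 6983337} = \frac{1}{\left(\left(5 + 2 \left(-48\right)\right)^{2} + 11 \left(-209\right)\right) - 6983337} = \frac{1}{\left(\left(5 - 96\right)^{2} - 2299\right) - 6983337} = \frac{1}{\left(\left(-91\right)^{2} - 2299\right) - 6983337} = \frac{1}{\left(8281 - 2299\right) - 6983337} = \frac{1}{5982 - 6983337} = \frac{1}{-6977355} = - \frac{1}{6977355}$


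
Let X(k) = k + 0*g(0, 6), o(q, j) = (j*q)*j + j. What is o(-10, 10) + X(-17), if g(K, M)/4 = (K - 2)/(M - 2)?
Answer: -1007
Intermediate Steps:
g(K, M) = 4*(-2 + K)/(-2 + M) (g(K, M) = 4*((K - 2)/(M - 2)) = 4*((-2 + K)/(-2 + M)) = 4*(-2 + K)/(-2 + M))
o(q, j) = j + q*j**2 (o(q, j) = q*j**2 + j = j + q*j**2)
X(k) = k (X(k) = k + 0*(4*(-2 + 0)/(-2 + 6)) = k + 0*(4*(-2)/4) = k + 0*(4*(1/4)*(-2)) = k + 0*(-2) = k + 0 = k)
o(-10, 10) + X(-17) = 10*(1 + 10*(-10)) - 17 = 10*(1 - 100) - 17 = 10*(-99) - 17 = -990 - 17 = -1007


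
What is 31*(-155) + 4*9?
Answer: -4769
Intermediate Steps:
31*(-155) + 4*9 = -4805 + 36 = -4769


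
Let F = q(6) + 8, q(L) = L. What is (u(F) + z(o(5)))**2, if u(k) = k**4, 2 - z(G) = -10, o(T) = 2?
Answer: 1476711184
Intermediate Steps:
z(G) = 12 (z(G) = 2 - 1*(-10) = 2 + 10 = 12)
F = 14 (F = 6 + 8 = 14)
(u(F) + z(o(5)))**2 = (14**4 + 12)**2 = (38416 + 12)**2 = 38428**2 = 1476711184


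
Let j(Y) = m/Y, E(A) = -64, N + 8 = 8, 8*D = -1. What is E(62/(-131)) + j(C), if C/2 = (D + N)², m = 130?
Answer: 4096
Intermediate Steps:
D = -⅛ (D = (⅛)*(-1) = -⅛ ≈ -0.12500)
N = 0 (N = -8 + 8 = 0)
C = 1/32 (C = 2*(-⅛ + 0)² = 2*(-⅛)² = 2*(1/64) = 1/32 ≈ 0.031250)
j(Y) = 130/Y
E(62/(-131)) + j(C) = -64 + 130/(1/32) = -64 + 130*32 = -64 + 4160 = 4096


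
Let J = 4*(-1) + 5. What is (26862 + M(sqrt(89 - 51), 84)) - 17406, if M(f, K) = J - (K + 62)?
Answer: 9311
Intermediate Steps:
J = 1 (J = -4 + 5 = 1)
M(f, K) = -61 - K (M(f, K) = 1 - (K + 62) = 1 - (62 + K) = 1 + (-62 - K) = -61 - K)
(26862 + M(sqrt(89 - 51), 84)) - 17406 = (26862 + (-61 - 1*84)) - 17406 = (26862 + (-61 - 84)) - 17406 = (26862 - 145) - 17406 = 26717 - 17406 = 9311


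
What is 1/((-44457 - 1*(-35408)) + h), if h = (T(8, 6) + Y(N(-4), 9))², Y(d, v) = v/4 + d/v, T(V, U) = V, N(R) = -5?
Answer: -1296/11605703 ≈ -0.00011167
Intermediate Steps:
Y(d, v) = v/4 + d/v (Y(d, v) = v*(¼) + d/v = v/4 + d/v)
h = 121801/1296 (h = (8 + ((¼)*9 - 5/9))² = (8 + (9/4 - 5*⅑))² = (8 + (9/4 - 5/9))² = (8 + 61/36)² = (349/36)² = 121801/1296 ≈ 93.982)
1/((-44457 - 1*(-35408)) + h) = 1/((-44457 - 1*(-35408)) + 121801/1296) = 1/((-44457 + 35408) + 121801/1296) = 1/(-9049 + 121801/1296) = 1/(-11605703/1296) = -1296/11605703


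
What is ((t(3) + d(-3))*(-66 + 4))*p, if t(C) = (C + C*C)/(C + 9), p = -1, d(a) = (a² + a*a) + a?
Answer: 992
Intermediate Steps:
d(a) = a + 2*a² (d(a) = (a² + a²) + a = 2*a² + a = a + 2*a²)
t(C) = (C + C²)/(9 + C)
((t(3) + d(-3))*(-66 + 4))*p = ((3*(1 + 3)/(9 + 3) - 3*(1 + 2*(-3)))*(-66 + 4))*(-1) = ((3*4/12 - 3*(1 - 6))*(-62))*(-1) = ((3*(1/12)*4 - 3*(-5))*(-62))*(-1) = ((1 + 15)*(-62))*(-1) = (16*(-62))*(-1) = -992*(-1) = 992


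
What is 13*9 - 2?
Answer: 115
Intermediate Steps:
13*9 - 2 = 117 - 2 = 115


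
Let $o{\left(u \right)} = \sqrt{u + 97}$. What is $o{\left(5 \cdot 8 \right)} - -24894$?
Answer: $24894 + \sqrt{137} \approx 24906.0$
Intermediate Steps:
$o{\left(u \right)} = \sqrt{97 + u}$
$o{\left(5 \cdot 8 \right)} - -24894 = \sqrt{97 + 5 \cdot 8} - -24894 = \sqrt{97 + 40} + 24894 = \sqrt{137} + 24894 = 24894 + \sqrt{137}$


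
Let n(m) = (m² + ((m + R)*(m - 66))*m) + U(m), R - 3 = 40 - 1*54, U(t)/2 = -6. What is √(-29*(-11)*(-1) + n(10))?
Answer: √329 ≈ 18.138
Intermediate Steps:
U(t) = -12 (U(t) = 2*(-6) = -12)
R = -11 (R = 3 + (40 - 1*54) = 3 + (40 - 54) = 3 - 14 = -11)
n(m) = -12 + m² + m*(-66 + m)*(-11 + m) (n(m) = (m² + ((m - 11)*(m - 66))*m) - 12 = (m² + ((-11 + m)*(-66 + m))*m) - 12 = (m² + ((-66 + m)*(-11 + m))*m) - 12 = (m² + m*(-66 + m)*(-11 + m)) - 12 = -12 + m² + m*(-66 + m)*(-11 + m))
√(-29*(-11)*(-1) + n(10)) = √(-29*(-11)*(-1) + (-12 + 10³ - 76*10² + 726*10)) = √(319*(-1) + (-12 + 1000 - 76*100 + 7260)) = √(-319 + (-12 + 1000 - 7600 + 7260)) = √(-319 + 648) = √329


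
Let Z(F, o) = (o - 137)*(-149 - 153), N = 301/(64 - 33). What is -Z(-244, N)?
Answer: -1191692/31 ≈ -38442.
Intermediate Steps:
N = 301/31 ≈ 9.7097
Z(F, o) = 41374 - 302*o (Z(F, o) = (-137 + o)*(-302) = 41374 - 302*o)
-Z(-244, N) = -(41374 - 302*301/31) = -(41374 - 90902/31) = -1*1191692/31 = -1191692/31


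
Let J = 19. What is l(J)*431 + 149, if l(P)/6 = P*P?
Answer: 933695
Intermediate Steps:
l(P) = 6*P² (l(P) = 6*(P*P) = 6*P²)
l(J)*431 + 149 = (6*19²)*431 + 149 = (6*361)*431 + 149 = 2166*431 + 149 = 933546 + 149 = 933695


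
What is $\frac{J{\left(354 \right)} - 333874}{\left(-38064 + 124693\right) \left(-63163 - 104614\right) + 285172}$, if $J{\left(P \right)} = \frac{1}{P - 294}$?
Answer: $\frac{20032439}{872044113660} \approx 2.2972 \cdot 10^{-5}$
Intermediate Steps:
$J{\left(P \right)} = \frac{1}{-294 + P}$
$\frac{J{\left(354 \right)} - 333874}{\left(-38064 + 124693\right) \left(-63163 - 104614\right) + 285172} = \frac{\frac{1}{-294 + 354} - 333874}{\left(-38064 + 124693\right) \left(-63163 - 104614\right) + 285172} = \frac{\frac{1}{60} - 333874}{86629 \left(-167777\right) + 285172} = \frac{\frac{1}{60} - 333874}{-14534353733 + 285172} = - \frac{20032439}{60 \left(-14534068561\right)} = \left(- \frac{20032439}{60}\right) \left(- \frac{1}{14534068561}\right) = \frac{20032439}{872044113660}$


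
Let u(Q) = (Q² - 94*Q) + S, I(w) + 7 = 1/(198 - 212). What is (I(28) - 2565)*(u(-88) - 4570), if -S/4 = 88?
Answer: -199741923/7 ≈ -2.8535e+7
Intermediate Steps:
S = -352 (S = -4*88 = -352)
I(w) = -99/14 (I(w) = -7 + 1/(198 - 212) = -7 + 1/(-14) = -7 - 1/14 = -99/14)
u(Q) = -352 + Q² - 94*Q (u(Q) = (Q² - 94*Q) - 352 = -352 + Q² - 94*Q)
(I(28) - 2565)*(u(-88) - 4570) = (-99/14 - 2565)*((-352 + (-88)² - 94*(-88)) - 4570) = -36009*((-352 + 7744 + 8272) - 4570)/14 = -36009*(15664 - 4570)/14 = -36009/14*11094 = -199741923/7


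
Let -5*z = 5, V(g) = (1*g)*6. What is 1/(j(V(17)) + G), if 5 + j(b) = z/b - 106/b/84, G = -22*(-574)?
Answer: 4284/54076837 ≈ 7.9221e-5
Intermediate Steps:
V(g) = 6*g (V(g) = g*6 = 6*g)
z = -1 (z = -1/5*5 = -1)
G = 12628
j(b) = -5 - 95/(42*b) (j(b) = -5 + (-1/b - 106/b/84) = -5 + (-1/b - 106/b*(1/84)) = -5 + (-1/b - 53/(42*b)) = -5 - 95/(42*b))
1/(j(V(17)) + G) = 1/((-5 - 95/(42*(6*17))) + 12628) = 1/((-5 - 95/42/102) + 12628) = 1/((-5 - 95/42*1/102) + 12628) = 1/((-5 - 95/4284) + 12628) = 1/(-21515/4284 + 12628) = 1/(54076837/4284) = 4284/54076837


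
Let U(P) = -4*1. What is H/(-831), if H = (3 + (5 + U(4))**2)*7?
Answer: -28/831 ≈ -0.033694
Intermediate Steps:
U(P) = -4
H = 28 (H = (3 + (5 - 4)**2)*7 = (3 + 1**2)*7 = (3 + 1)*7 = 4*7 = 28)
H/(-831) = 28/(-831) = 28*(-1/831) = -28/831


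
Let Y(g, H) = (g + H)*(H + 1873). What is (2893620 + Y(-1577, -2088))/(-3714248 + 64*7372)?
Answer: -736319/648488 ≈ -1.1354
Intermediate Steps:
Y(g, H) = (1873 + H)*(H + g) (Y(g, H) = (H + g)*(1873 + H) = (1873 + H)*(H + g))
(2893620 + Y(-1577, -2088))/(-3714248 + 64*7372) = (2893620 + ((-2088)² + 1873*(-2088) + 1873*(-1577) - 2088*(-1577)))/(-3714248 + 64*7372) = (2893620 + (4359744 - 3910824 - 2953721 + 3292776))/(-3714248 + 471808) = (2893620 + 787975)/(-3242440) = 3681595*(-1/3242440) = -736319/648488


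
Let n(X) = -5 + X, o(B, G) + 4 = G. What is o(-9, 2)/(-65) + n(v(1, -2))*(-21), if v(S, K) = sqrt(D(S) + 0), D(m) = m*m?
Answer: 5462/65 ≈ 84.031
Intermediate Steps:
D(m) = m**2
o(B, G) = -4 + G
v(S, K) = sqrt(S**2) (v(S, K) = sqrt(S**2 + 0) = sqrt(S**2))
o(-9, 2)/(-65) + n(v(1, -2))*(-21) = (-4 + 2)/(-65) + (-5 + sqrt(1**2))*(-21) = -2*(-1/65) + (-5 + sqrt(1))*(-21) = 2/65 + (-5 + 1)*(-21) = 2/65 - 4*(-21) = 2/65 + 84 = 5462/65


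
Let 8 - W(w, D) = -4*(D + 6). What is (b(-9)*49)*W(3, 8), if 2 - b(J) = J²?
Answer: -247744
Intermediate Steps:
b(J) = 2 - J²
W(w, D) = 32 + 4*D (W(w, D) = 8 - (-4)*(D + 6) = 8 - (-4)*(6 + D) = 8 - (-24 - 4*D) = 8 + (24 + 4*D) = 32 + 4*D)
(b(-9)*49)*W(3, 8) = ((2 - 1*(-9)²)*49)*(32 + 4*8) = ((2 - 1*81)*49)*(32 + 32) = ((2 - 81)*49)*64 = -79*49*64 = -3871*64 = -247744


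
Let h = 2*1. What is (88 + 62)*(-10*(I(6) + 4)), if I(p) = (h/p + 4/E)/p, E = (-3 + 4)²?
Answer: -21250/3 ≈ -7083.3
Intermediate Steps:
E = 1 (E = 1² = 1)
h = 2
I(p) = (4 + 2/p)/p (I(p) = (2/p + 4/1)/p = (2/p + 4*1)/p = (2/p + 4)/p = (4 + 2/p)/p)
(88 + 62)*(-10*(I(6) + 4)) = (88 + 62)*(-10*(2*(1 + 2*6)/6² + 4)) = 150*(-10*(2*(1/36)*(1 + 12) + 4)) = 150*(-10*(2*(1/36)*13 + 4)) = 150*(-10*(13/18 + 4)) = 150*(-10*85/18) = 150*(-425/9) = -21250/3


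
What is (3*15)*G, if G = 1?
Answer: 45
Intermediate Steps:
(3*15)*G = (3*15)*1 = 45*1 = 45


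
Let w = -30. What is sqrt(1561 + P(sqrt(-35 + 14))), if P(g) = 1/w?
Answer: sqrt(1404870)/30 ≈ 39.509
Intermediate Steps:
P(g) = -1/30 (P(g) = 1/(-30) = -1/30)
sqrt(1561 + P(sqrt(-35 + 14))) = sqrt(1561 - 1/30) = sqrt(46829/30) = sqrt(1404870)/30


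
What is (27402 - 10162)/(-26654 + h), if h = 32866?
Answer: 4310/1553 ≈ 2.7753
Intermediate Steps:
(27402 - 10162)/(-26654 + h) = (27402 - 10162)/(-26654 + 32866) = 17240/6212 = 17240*(1/6212) = 4310/1553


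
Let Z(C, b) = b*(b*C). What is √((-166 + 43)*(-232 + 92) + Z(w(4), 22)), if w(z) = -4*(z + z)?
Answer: 2*√433 ≈ 41.617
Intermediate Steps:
w(z) = -8*z
Z(C, b) = C*b² (Z(C, b) = b*(C*b) = C*b²)
√((-166 + 43)*(-232 + 92) + Z(w(4), 22)) = √((-166 + 43)*(-232 + 92) - 8*4*22²) = √(-123*(-140) - 32*484) = √(17220 - 15488) = √1732 = 2*√433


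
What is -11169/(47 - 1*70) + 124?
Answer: 14021/23 ≈ 609.61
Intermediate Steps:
-11169/(47 - 1*70) + 124 = -11169/(47 - 70) + 124 = -11169/(-23) + 124 = -11169*(-1)/23 + 124 = -153*(-73/23) + 124 = 11169/23 + 124 = 14021/23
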